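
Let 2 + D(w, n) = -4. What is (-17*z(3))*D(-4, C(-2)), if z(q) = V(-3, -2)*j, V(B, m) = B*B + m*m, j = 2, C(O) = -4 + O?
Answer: 2652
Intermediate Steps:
V(B, m) = B² + m²
D(w, n) = -6 (D(w, n) = -2 - 4 = -6)
z(q) = 26 (z(q) = ((-3)² + (-2)²)*2 = (9 + 4)*2 = 13*2 = 26)
(-17*z(3))*D(-4, C(-2)) = -17*26*(-6) = -442*(-6) = 2652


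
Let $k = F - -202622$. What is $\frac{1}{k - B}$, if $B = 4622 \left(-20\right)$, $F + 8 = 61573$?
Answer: $\frac{1}{356627} \approx 2.804 \cdot 10^{-6}$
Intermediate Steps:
$F = 61565$ ($F = -8 + 61573 = 61565$)
$B = -92440$
$k = 264187$ ($k = 61565 - -202622 = 61565 + 202622 = 264187$)
$\frac{1}{k - B} = \frac{1}{264187 - -92440} = \frac{1}{264187 + 92440} = \frac{1}{356627}$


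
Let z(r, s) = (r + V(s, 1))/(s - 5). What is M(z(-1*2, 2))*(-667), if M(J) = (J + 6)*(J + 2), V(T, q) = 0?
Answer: -106720/9 ≈ -11858.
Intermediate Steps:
z(r, s) = r/(-5 + s) (z(r, s) = (r + 0)/(s - 5) = r/(-5 + s))
M(J) = (2 + J)*(6 + J) (M(J) = (6 + J)*(2 + J) = (2 + J)*(6 + J))
M(z(-1*2, 2))*(-667) = (12 + ((-1*2)/(-5 + 2))² + 8*((-1*2)/(-5 + 2)))*(-667) = (12 + (-2/(-3))² + 8*(-2/(-3)))*(-667) = (12 + (-2*(-⅓))² + 8*(-2*(-⅓)))*(-667) = (12 + (⅔)² + 8*(⅔))*(-667) = (12 + 4/9 + 16/3)*(-667) = (160/9)*(-667) = -106720/9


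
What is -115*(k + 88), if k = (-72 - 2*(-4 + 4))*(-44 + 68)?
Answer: 188600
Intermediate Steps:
k = -1728 (k = (-72 - 2*0)*24 = (-72 + 0)*24 = -72*24 = -1728)
-115*(k + 88) = -115*(-1728 + 88) = -115*(-1640) = 188600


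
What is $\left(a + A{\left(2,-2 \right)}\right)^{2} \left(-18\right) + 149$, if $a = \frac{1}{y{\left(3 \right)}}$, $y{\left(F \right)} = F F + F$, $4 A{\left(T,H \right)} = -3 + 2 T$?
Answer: $147$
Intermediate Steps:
$A{\left(T,H \right)} = - \frac{3}{4} + \frac{T}{2}$ ($A{\left(T,H \right)} = \frac{-3 + 2 T}{4} = - \frac{3}{4} + \frac{T}{2}$)
$y{\left(F \right)} = F + F^{2}$ ($y{\left(F \right)} = F^{2} + F = F + F^{2}$)
$a = \frac{1}{12}$ ($a = \frac{1}{3 \left(1 + 3\right)} = \frac{1}{3 \cdot 4} = \frac{1}{12} \approx 0.083333$)
$\left(a + A{\left(2,-2 \right)}\right)^{2} \left(-18\right) + 149 = \left(\frac{1}{12} + \left(- \frac{3}{4} + \frac{1}{2} \cdot 2\right)\right)^{2} \left(-18\right) + 149 = \left(\frac{1}{12} + \left(- \frac{3}{4} + 1\right)\right)^{2} \left(-18\right) + 149 = \left(\frac{1}{12} + \frac{1}{4}\right)^{2} \left(-18\right) + 149 = \left(\frac{1}{3}\right)^{2} \left(-18\right) + 149 = \frac{1}{9} \left(-18\right) + 149 = -2 + 149 = 147$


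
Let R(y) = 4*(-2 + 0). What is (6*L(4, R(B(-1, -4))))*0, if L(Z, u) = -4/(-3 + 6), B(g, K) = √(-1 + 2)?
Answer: 0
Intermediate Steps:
B(g, K) = 1 (B(g, K) = √1 = 1)
R(y) = -8 (R(y) = 4*(-2) = -8)
L(Z, u) = -4/3
(6*L(4, R(B(-1, -4))))*0 = (6*(-4/3))*0 = -8*0 = 0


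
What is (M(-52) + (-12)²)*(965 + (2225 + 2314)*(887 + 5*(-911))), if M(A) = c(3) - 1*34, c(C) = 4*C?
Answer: -2031066614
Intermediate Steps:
M(A) = -22 (M(A) = 4*3 - 1*34 = 12 - 34 = -22)
(M(-52) + (-12)²)*(965 + (2225 + 2314)*(887 + 5*(-911))) = (-22 + (-12)²)*(965 + (2225 + 2314)*(887 + 5*(-911))) = (-22 + 144)*(965 + 4539*(887 - 4555)) = 122*(965 + 4539*(-3668)) = 122*(965 - 16649052) = 122*(-16648087) = -2031066614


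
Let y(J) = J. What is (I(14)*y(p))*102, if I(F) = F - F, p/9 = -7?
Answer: 0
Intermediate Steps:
p = -63 (p = 9*(-7) = -63)
I(F) = 0
(I(14)*y(p))*102 = (0*(-63))*102 = 0*102 = 0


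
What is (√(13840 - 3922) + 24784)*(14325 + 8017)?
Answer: 553724128 + 67026*√1102 ≈ 5.5595e+8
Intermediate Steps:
(√(13840 - 3922) + 24784)*(14325 + 8017) = (√9918 + 24784)*22342 = (3*√1102 + 24784)*22342 = (24784 + 3*√1102)*22342 = 553724128 + 67026*√1102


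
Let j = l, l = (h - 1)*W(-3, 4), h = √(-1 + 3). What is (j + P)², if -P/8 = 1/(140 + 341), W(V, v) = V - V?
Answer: 64/231361 ≈ 0.00027662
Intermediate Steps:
W(V, v) = 0
h = √2 ≈ 1.4142
P = -8/481 (P = -8/(140 + 341) = -8/481 ≈ -0.016632)
l = 0 (l = (√2 - 1)*0 = (-1 + √2)*0 = 0)
j = 0
(j + P)² = (0 - 8/481)² = (-8/481)² = 64/231361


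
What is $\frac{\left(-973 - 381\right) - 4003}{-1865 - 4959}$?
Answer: $\frac{5357}{6824} \approx 0.78502$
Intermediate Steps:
$\frac{\left(-973 - 381\right) - 4003}{-1865 - 4959} = \frac{\left(-973 - 381\right) - 4003}{-6824} = \left(-1354 - 4003\right) \left(- \frac{1}{6824}\right) = \left(-5357\right) \left(- \frac{1}{6824}\right) = \frac{5357}{6824}$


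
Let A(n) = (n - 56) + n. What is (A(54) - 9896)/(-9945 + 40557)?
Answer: -2461/7653 ≈ -0.32157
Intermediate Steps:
A(n) = -56 + 2*n (A(n) = (-56 + n) + n = -56 + 2*n)
(A(54) - 9896)/(-9945 + 40557) = ((-56 + 2*54) - 9896)/(-9945 + 40557) = ((-56 + 108) - 9896)/30612 = (52 - 9896)*(1/30612) = -9844*1/30612 = -2461/7653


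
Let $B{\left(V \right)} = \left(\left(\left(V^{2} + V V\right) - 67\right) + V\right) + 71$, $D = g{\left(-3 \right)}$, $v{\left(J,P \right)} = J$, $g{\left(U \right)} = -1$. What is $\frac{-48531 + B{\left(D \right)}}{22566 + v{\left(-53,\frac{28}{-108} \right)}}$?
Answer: $- \frac{48526}{22513} \approx -2.1555$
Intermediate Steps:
$D = -1$
$B{\left(V \right)} = 4 + V + 2 V^{2}$ ($B{\left(V \right)} = \left(\left(\left(V^{2} + V^{2}\right) - 67\right) + V\right) + 71 = \left(\left(2 V^{2} - 67\right) + V\right) + 71 = \left(\left(-67 + 2 V^{2}\right) + V\right) + 71 = \left(-67 + V + 2 V^{2}\right) + 71 = 4 + V + 2 V^{2}$)
$\frac{-48531 + B{\left(D \right)}}{22566 + v{\left(-53,\frac{28}{-108} \right)}} = \frac{-48531 + \left(4 - 1 + 2 \left(-1\right)^{2}\right)}{22566 - 53} = \frac{-48531 + \left(4 - 1 + 2 \cdot 1\right)}{22513} = \left(-48531 + \left(4 - 1 + 2\right)\right) \frac{1}{22513} = \left(-48531 + 5\right) \frac{1}{22513} = \left(-48526\right) \frac{1}{22513} = - \frac{48526}{22513}$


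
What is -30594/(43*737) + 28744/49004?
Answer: -147075568/388246441 ≈ -0.37882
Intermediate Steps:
-30594/(43*737) + 28744/49004 = -30594/31691 + 28744*(1/49004) = -30594*1/31691 + 7186/12251 = -30594/31691 + 7186/12251 = -147075568/388246441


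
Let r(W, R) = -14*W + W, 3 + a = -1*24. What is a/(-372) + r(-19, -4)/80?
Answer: 7837/2480 ≈ 3.1601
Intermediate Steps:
a = -27 (a = -3 - 1*24 = -3 - 24 = -27)
r(W, R) = -13*W
a/(-372) + r(-19, -4)/80 = -27/(-372) - 13*(-19)/80 = -27*(-1/372) + 247*(1/80) = 9/124 + 247/80 = 7837/2480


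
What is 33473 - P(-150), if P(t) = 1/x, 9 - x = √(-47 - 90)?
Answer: 7297105/218 - I*√137/218 ≈ 33473.0 - 0.053691*I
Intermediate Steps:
x = 9 - I*√137 (x = 9 - √(-47 - 90) = 9 - √(-137) = 9 - I*√137 ≈ 9.0 - 11.705*I)
P(t) = 1/(9 - I*√137)
33473 - P(-150) = 33473 - (9/218 + I*√137/218) = 33473 + (-9/218 - I*√137/218) = 7297105/218 - I*√137/218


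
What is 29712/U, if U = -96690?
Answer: -4952/16115 ≈ -0.30729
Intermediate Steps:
29712/U = 29712/(-96690) = 29712*(-1/96690) = -4952/16115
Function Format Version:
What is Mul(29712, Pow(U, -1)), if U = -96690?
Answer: Rational(-4952, 16115) ≈ -0.30729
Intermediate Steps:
Mul(29712, Pow(U, -1)) = Mul(29712, Pow(-96690, -1)) = Mul(29712, Rational(-1, 96690)) = Rational(-4952, 16115)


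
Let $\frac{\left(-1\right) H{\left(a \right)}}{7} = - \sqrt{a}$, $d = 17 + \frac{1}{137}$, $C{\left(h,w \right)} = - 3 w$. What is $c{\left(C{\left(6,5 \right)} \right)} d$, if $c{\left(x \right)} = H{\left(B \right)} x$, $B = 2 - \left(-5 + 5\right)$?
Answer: $- \frac{244650 \sqrt{2}}{137} \approx -2525.5$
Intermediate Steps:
$B = 2$ ($B = 2 - 0 = 2 + 0 = 2$)
$d = \frac{2330}{137}$ ($d = 17 + \frac{1}{137} = \frac{2330}{137} \approx 17.007$)
$H{\left(a \right)} = 7 \sqrt{a}$ ($H{\left(a \right)} = - 7 \left(- \sqrt{a}\right) = 7 \sqrt{a}$)
$c{\left(x \right)} = 7 x \sqrt{2}$ ($c{\left(x \right)} = 7 \sqrt{2} x = 7 x \sqrt{2}$)
$c{\left(C{\left(6,5 \right)} \right)} d = 7 \left(\left(-3\right) 5\right) \sqrt{2} \cdot \frac{2330}{137} = 7 \left(-15\right) \sqrt{2} \cdot \frac{2330}{137} = - 105 \sqrt{2} \cdot \frac{2330}{137} = - \frac{244650 \sqrt{2}}{137}$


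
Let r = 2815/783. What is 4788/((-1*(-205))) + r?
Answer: 4326079/160515 ≈ 26.951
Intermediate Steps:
r = 2815/783 (r = 2815*(1/783) = 2815/783 ≈ 3.5951)
4788/((-1*(-205))) + r = 4788/((-1*(-205))) + 2815/783 = 4788/205 + 2815/783 = 4326079/160515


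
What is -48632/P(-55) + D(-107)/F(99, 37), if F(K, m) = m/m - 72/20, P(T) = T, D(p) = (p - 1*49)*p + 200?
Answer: -4013084/715 ≈ -5612.7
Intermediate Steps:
D(p) = 200 + p*(-49 + p) (D(p) = (p - 49)*p + 200 = (-49 + p)*p + 200 = p*(-49 + p) + 200 = 200 + p*(-49 + p))
F(K, m) = -13/5 (F(K, m) = 1 - 72*1/20 = 1 - 18/5 = -13/5)
-48632/P(-55) + D(-107)/F(99, 37) = -48632/(-55) + (200 + (-107)² - 49*(-107))/(-13/5) = -48632*(-1/55) + (200 + 11449 + 5243)*(-5/13) = 48632/55 + 16892*(-5/13) = 48632/55 - 84460/13 = -4013084/715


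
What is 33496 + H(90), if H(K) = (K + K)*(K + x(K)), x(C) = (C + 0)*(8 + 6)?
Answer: 276496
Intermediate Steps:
x(C) = 14*C (x(C) = C*14 = 14*C)
H(K) = 30*K**2 (H(K) = (K + K)*(K + 14*K) = (2*K)*(15*K) = 30*K**2)
33496 + H(90) = 33496 + 30*90**2 = 33496 + 30*8100 = 33496 + 243000 = 276496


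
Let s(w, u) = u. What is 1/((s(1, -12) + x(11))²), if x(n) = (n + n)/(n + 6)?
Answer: 289/33124 ≈ 0.0087248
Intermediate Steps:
x(n) = 2*n/(6 + n) (x(n) = (2*n)/(6 + n) = 2*n/(6 + n))
1/((s(1, -12) + x(11))²) = 1/((-12 + 2*11/(6 + 11))²) = 1/((-12 + 2*11/17)²) = 1/((-12 + 2*11*(1/17))²) = 1/((-12 + 22/17)²) = 1/((-182/17)²) = 1/(33124/289) = 289/33124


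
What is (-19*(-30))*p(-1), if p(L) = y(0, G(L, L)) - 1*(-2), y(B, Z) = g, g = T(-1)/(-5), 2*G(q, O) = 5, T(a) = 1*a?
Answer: 1254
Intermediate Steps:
T(a) = a
G(q, O) = 5/2 (G(q, O) = (½)*5 = 5/2)
g = ⅕ (g = -1/(-5) = -1*(-⅕) = ⅕ ≈ 0.20000)
y(B, Z) = ⅕
p(L) = 11/5 (p(L) = ⅕ - 1*(-2) = ⅕ + 2 = 11/5)
(-19*(-30))*p(-1) = -19*(-30)*(11/5) = 570*(11/5) = 1254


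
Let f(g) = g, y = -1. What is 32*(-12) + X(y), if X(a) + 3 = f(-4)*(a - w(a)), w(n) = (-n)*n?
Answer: -387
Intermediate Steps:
w(n) = -n**2
X(a) = -3 - 4*a - 4*a**2 (X(a) = -3 - 4*(a - (-1)*a**2) = -3 - 4*(a + a**2) = -3 + (-4*a - 4*a**2) = -3 - 4*a - 4*a**2)
32*(-12) + X(y) = 32*(-12) + (-3 - 4*(-1) - 4*(-1)**2) = -384 + (-3 + 4 - 4*1) = -384 + (-3 + 4 - 4) = -384 - 3 = -387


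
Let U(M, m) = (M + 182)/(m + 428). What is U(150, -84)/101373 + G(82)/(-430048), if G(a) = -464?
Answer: 63763784/58581125121 ≈ 0.0010885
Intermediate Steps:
U(M, m) = (182 + M)/(428 + m)
U(150, -84)/101373 + G(82)/(-430048) = ((182 + 150)/(428 - 84))/101373 - 464/(-430048) = (332/344)*(1/101373) - 464*(-1/430048) = ((1/344)*332)*(1/101373) + 29/26878 = (83/86)*(1/101373) + 29/26878 = 83/8718078 + 29/26878 = 63763784/58581125121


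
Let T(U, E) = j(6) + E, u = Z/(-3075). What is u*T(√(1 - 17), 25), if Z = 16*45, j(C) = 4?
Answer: -1392/205 ≈ -6.7902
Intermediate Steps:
Z = 720
u = -48/205 (u = 720/(-3075) = 720*(-1/3075) = -48/205 ≈ -0.23415)
T(U, E) = 4 + E
u*T(√(1 - 17), 25) = -48*(4 + 25)/205 = -48/205*29 = -1392/205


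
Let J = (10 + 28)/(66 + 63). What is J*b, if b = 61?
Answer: 2318/129 ≈ 17.969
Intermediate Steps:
J = 38/129 ≈ 0.29457
J*b = (38/129)*61 = 2318/129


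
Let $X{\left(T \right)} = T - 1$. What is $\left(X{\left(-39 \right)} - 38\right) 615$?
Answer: $-47970$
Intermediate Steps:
$X{\left(T \right)} = -1 + T$
$\left(X{\left(-39 \right)} - 38\right) 615 = \left(\left(-1 - 39\right) - 38\right) 615 = \left(-40 - 38\right) 615 = \left(-78\right) 615 = -47970$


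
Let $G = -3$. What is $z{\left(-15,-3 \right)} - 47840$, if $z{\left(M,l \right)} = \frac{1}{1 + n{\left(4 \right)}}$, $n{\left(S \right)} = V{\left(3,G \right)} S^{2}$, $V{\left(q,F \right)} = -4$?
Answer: $- \frac{3013921}{63} \approx -47840.0$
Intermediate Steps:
$n{\left(S \right)} = - 4 S^{2}$
$z{\left(M,l \right)} = - \frac{1}{63}$ ($z{\left(M,l \right)} = \frac{1}{1 - 4 \cdot 4^{2}} = \frac{1}{1 - 64} = \frac{1}{-63} = - \frac{1}{63}$)
$z{\left(-15,-3 \right)} - 47840 = - \frac{1}{63} - 47840 = - \frac{3013921}{63}$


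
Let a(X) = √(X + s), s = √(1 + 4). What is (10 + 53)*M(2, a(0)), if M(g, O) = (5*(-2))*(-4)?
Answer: 2520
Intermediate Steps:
s = √5 ≈ 2.2361
a(X) = √(X + √5)
M(g, O) = 40 (M(g, O) = -10*(-4) = 40)
(10 + 53)*M(2, a(0)) = (10 + 53)*40 = 63*40 = 2520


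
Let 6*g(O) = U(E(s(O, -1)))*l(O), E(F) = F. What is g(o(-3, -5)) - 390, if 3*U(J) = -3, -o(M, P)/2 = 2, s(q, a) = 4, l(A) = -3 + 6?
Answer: -781/2 ≈ -390.50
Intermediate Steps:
l(A) = 3
o(M, P) = -4 (o(M, P) = -2*2 = -4)
U(J) = -1 (U(J) = (⅓)*(-3) = -1)
g(O) = -½ (g(O) = (-1*3)/6 = (⅙)*(-3) = -½)
g(o(-3, -5)) - 390 = -½ - 390 = -781/2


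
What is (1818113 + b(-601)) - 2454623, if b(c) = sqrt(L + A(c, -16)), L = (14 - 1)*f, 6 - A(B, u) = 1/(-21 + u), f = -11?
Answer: -636510 + 2*I*sqrt(46879)/37 ≈ -6.3651e+5 + 11.704*I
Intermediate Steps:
A(B, u) = 6 - 1/(-21 + u)
L = -143 (L = (14 - 1)*(-11) = 13*(-11) = -143)
b(c) = 2*I*sqrt(46879)/37 (b(c) = sqrt(-143 + (-127 + 6*(-16))/(-21 - 16)) = sqrt(-143 + (-127 - 96)/(-37)) = sqrt(-143 - 1/37*(-223)) = sqrt(-143 + 223/37) = sqrt(-5068/37) = 2*I*sqrt(46879)/37)
(1818113 + b(-601)) - 2454623 = (1818113 + 2*I*sqrt(46879)/37) - 2454623 = -636510 + 2*I*sqrt(46879)/37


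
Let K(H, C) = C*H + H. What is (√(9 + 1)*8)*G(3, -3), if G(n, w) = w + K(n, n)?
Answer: 72*√10 ≈ 227.68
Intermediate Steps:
K(H, C) = H + C*H
G(n, w) = w + n*(1 + n)
(√(9 + 1)*8)*G(3, -3) = (√(9 + 1)*8)*(-3 + 3*(1 + 3)) = (√10*8)*(-3 + 3*4) = (8*√10)*(-3 + 12) = (8*√10)*9 = 72*√10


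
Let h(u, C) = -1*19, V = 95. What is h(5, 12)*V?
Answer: -1805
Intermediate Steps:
h(u, C) = -19
h(5, 12)*V = -19*95 = -1805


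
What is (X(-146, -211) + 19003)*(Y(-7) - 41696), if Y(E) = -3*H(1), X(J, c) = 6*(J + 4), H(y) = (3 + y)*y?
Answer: -757041908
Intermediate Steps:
H(y) = y*(3 + y)
X(J, c) = 24 + 6*J (X(J, c) = 6*(4 + J) = 24 + 6*J)
Y(E) = -12 (Y(E) = -3*(3 + 1) = -3*4 = -12)
(X(-146, -211) + 19003)*(Y(-7) - 41696) = ((24 + 6*(-146)) + 19003)*(-12 - 41696) = ((24 - 876) + 19003)*(-41708) = (-852 + 19003)*(-41708) = 18151*(-41708) = -757041908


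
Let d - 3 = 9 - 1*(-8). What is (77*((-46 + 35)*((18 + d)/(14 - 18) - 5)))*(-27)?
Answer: -663201/2 ≈ -3.3160e+5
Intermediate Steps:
d = 20 (d = 3 + (9 - 1*(-8)) = 3 + (9 + 8) = 3 + 17 = 20)
(77*((-46 + 35)*((18 + d)/(14 - 18) - 5)))*(-27) = (77*((-46 + 35)*((18 + 20)/(14 - 18) - 5)))*(-27) = (77*(-11*(38/(-4) - 5)))*(-27) = (77*(-11*(38*(-¼) - 5)))*(-27) = (77*(-11*(-19/2 - 5)))*(-27) = (77*(-11*(-29/2)))*(-27) = (77*(319/2))*(-27) = (24563/2)*(-27) = -663201/2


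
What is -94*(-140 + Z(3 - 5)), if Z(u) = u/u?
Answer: 13066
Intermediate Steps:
Z(u) = 1
-94*(-140 + Z(3 - 5)) = -94*(-140 + 1) = -94*(-139) = 13066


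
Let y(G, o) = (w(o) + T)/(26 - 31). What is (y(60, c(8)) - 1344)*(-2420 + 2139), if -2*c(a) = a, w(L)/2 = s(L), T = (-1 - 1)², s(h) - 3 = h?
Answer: 1888882/5 ≈ 3.7778e+5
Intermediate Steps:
s(h) = 3 + h
T = 4 (T = (-2)² = 4)
w(L) = 6 + 2*L (w(L) = 2*(3 + L) = 6 + 2*L)
c(a) = -a/2
y(G, o) = -2 - 2*o/5 (y(G, o) = ((6 + 2*o) + 4)/(26 - 31) = (10 + 2*o)/(-5) = (10 + 2*o)*(-⅕) = -2 - 2*o/5)
(y(60, c(8)) - 1344)*(-2420 + 2139) = ((-2 - (-1)*8/5) - 1344)*(-2420 + 2139) = ((-2 - ⅖*(-4)) - 1344)*(-281) = ((-2 + 8/5) - 1344)*(-281) = (-⅖ - 1344)*(-281) = -6722/5*(-281) = 1888882/5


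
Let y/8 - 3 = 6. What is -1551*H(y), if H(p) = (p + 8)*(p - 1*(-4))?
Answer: -9430080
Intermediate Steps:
y = 72 (y = 24 + 8*6 = 24 + 48 = 72)
H(p) = (4 + p)*(8 + p) (H(p) = (8 + p)*(p + 4) = (8 + p)*(4 + p) = (4 + p)*(8 + p))
-1551*H(y) = -1551*(32 + 72² + 12*72) = -1551*(32 + 5184 + 864) = -1551*6080 = -9430080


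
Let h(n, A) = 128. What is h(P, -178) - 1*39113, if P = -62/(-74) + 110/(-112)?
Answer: -38985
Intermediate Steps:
P = -299/2072 (P = -62*(-1/74) + 110*(-1/112) = 31/37 - 55/56 = -299/2072 ≈ -0.14430)
h(P, -178) - 1*39113 = 128 - 1*39113 = 128 - 39113 = -38985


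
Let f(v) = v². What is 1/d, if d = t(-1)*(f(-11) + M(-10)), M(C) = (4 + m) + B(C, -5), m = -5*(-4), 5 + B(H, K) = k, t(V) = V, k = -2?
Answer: -1/138 ≈ -0.0072464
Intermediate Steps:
B(H, K) = -7 (B(H, K) = -5 - 2 = -7)
m = 20
M(C) = 17 (M(C) = (4 + 20) - 7 = 24 - 7 = 17)
d = -138 (d = -((-11)² + 17) = -(121 + 17) = -1*138 = -138)
1/d = 1/(-138) = -1/138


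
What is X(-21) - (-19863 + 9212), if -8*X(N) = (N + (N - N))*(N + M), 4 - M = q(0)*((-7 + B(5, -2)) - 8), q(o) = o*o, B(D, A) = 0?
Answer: 84851/8 ≈ 10606.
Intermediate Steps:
q(o) = o²
M = 4 (M = 4 - 0²*((-7 + 0) - 8) = 4 - 0*(-7 - 8) = 4 - 0*(-15) = 4 - 1*0 = 4 + 0 = 4)
X(N) = -N*(4 + N)/8 (X(N) = -(N + (N - N))*(N + 4)/8 = -(N + 0)*(4 + N)/8 = -N*(4 + N)/8)
X(-21) - (-19863 + 9212) = -⅛*(-21)*(4 - 21) - (-19863 + 9212) = -⅛*(-21)*(-17) - 1*(-10651) = -357/8 + 10651 = 84851/8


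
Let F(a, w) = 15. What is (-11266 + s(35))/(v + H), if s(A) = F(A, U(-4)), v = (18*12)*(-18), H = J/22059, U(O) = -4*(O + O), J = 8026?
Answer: 248185809/85757366 ≈ 2.8940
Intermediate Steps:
U(O) = -8*O
H = 8026/22059 ≈ 0.36384
v = -3888 (v = 216*(-18) = -3888)
s(A) = 15
(-11266 + s(35))/(v + H) = (-11266 + 15)/(-3888 + 8026/22059) = -11251/(-85757366/22059) = -11251*(-22059/85757366) = 248185809/85757366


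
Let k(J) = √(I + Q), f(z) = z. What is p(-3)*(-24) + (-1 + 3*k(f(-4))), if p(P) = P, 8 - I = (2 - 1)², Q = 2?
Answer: 80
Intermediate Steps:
I = 7 (I = 8 - (2 - 1)² = 8 - 1*1² = 8 - 1*1 = 8 - 1 = 7)
k(J) = 3 (k(J) = √(7 + 2) = √9 = 3)
p(-3)*(-24) + (-1 + 3*k(f(-4))) = -3*(-24) + (-1 + 3*3) = 72 + (-1 + 9) = 72 + 8 = 80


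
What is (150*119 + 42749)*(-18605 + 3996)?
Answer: -885290791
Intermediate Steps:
(150*119 + 42749)*(-18605 + 3996) = (17850 + 42749)*(-14609) = 60599*(-14609) = -885290791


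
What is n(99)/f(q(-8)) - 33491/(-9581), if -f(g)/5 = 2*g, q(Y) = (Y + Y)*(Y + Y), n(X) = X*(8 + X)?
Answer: -15754573/24527360 ≈ -0.64233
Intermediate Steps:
q(Y) = 4*Y² (q(Y) = (2*Y)*(2*Y) = 4*Y²)
f(g) = -10*g
n(99)/f(q(-8)) - 33491/(-9581) = (99*(8 + 99))/((-40*(-8)²)) - 33491/(-9581) = (99*107)/((-40*64)) - 33491*(-1/9581) = 10593/((-10*256)) + 33491/9581 = 10593/(-2560) + 33491/9581 = 10593*(-1/2560) + 33491/9581 = -10593/2560 + 33491/9581 = -15754573/24527360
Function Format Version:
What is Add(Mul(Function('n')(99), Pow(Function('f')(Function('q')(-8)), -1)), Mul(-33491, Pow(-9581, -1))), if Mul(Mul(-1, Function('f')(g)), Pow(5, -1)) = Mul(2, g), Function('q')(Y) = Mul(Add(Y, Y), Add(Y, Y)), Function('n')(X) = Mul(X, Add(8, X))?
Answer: Rational(-15754573, 24527360) ≈ -0.64233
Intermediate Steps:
Function('q')(Y) = Mul(4, Pow(Y, 2)) (Function('q')(Y) = Mul(Mul(2, Y), Mul(2, Y)) = Mul(4, Pow(Y, 2)))
Function('f')(g) = Mul(-10, g) (Function('f')(g) = Mul(-5, Mul(2, g)) = Mul(-10, g))
Add(Mul(Function('n')(99), Pow(Function('f')(Function('q')(-8)), -1)), Mul(-33491, Pow(-9581, -1))) = Add(Mul(Mul(99, Add(8, 99)), Pow(Mul(-10, Mul(4, Pow(-8, 2))), -1)), Mul(-33491, Pow(-9581, -1))) = Add(Mul(Mul(99, 107), Pow(Mul(-10, Mul(4, 64)), -1)), Mul(-33491, Rational(-1, 9581))) = Add(Mul(10593, Pow(Mul(-10, 256), -1)), Rational(33491, 9581)) = Add(Mul(10593, Pow(-2560, -1)), Rational(33491, 9581)) = Add(Mul(10593, Rational(-1, 2560)), Rational(33491, 9581)) = Add(Rational(-10593, 2560), Rational(33491, 9581)) = Rational(-15754573, 24527360)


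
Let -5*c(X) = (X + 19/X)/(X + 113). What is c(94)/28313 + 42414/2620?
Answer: 126991721579/7844541345 ≈ 16.189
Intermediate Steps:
c(X) = -(X + 19/X)/(5*(113 + X)) (c(X) = -(X + 19/X)/(5*(X + 113)) = -(X + 19/X)/(5*(113 + X)))
c(94)/28313 + 42414/2620 = ((⅕)*(-19 - 1*94²)/(94*(113 + 94)))/28313 + 42414/2620 = ((⅕)*(1/94)*(-19 - 1*8836)/207)*(1/28313) + 42414*(1/2620) = ((⅕)*(1/94)*(1/207)*(-19 - 8836))*(1/28313) + 21207/1310 = ((⅕)*(1/94)*(1/207)*(-8855))*(1/28313) + 21207/1310 = -77/846*1/28313 + 21207/1310 = -77/23952798 + 21207/1310 = 126991721579/7844541345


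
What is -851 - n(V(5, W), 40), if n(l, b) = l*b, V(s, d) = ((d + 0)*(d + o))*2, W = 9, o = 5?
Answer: -10931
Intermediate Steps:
V(s, d) = 2*d*(5 + d) (V(s, d) = ((d + 0)*(d + 5))*2 = (d*(5 + d))*2 = 2*d*(5 + d))
n(l, b) = b*l
-851 - n(V(5, W), 40) = -851 - 40*2*9*(5 + 9) = -851 - 40*2*9*14 = -851 - 40*252 = -851 - 1*10080 = -851 - 10080 = -10931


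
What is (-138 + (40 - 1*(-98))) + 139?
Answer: 139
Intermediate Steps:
(-138 + (40 - 1*(-98))) + 139 = (-138 + (40 + 98)) + 139 = (-138 + 138) + 139 = 0 + 139 = 139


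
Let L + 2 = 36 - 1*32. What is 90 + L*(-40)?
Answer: 10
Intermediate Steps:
L = 2 (L = -2 + (36 - 1*32) = -2 + (36 - 32) = -2 + 4 = 2)
90 + L*(-40) = 90 + 2*(-40) = 90 - 80 = 10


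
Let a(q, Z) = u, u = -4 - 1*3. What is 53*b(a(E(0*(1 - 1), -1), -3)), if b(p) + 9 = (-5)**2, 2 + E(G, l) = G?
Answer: 848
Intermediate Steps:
u = -7 (u = -4 - 3 = -7)
E(G, l) = -2 + G
a(q, Z) = -7
b(p) = 16 (b(p) = -9 + (-5)**2 = -9 + 25 = 16)
53*b(a(E(0*(1 - 1), -1), -3)) = 53*16 = 848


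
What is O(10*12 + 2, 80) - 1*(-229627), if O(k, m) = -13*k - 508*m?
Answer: 187401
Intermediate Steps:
O(k, m) = -508*m - 13*k
O(10*12 + 2, 80) - 1*(-229627) = (-508*80 - 13*(10*12 + 2)) - 1*(-229627) = (-40640 - 13*(120 + 2)) + 229627 = (-40640 - 13*122) + 229627 = (-40640 - 1586) + 229627 = -42226 + 229627 = 187401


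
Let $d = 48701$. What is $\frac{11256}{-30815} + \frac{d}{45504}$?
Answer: $\frac{988528291}{1402205760} \approx 0.70498$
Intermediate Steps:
$\frac{11256}{-30815} + \frac{d}{45504} = \frac{11256}{-30815} + \frac{48701}{45504} = 11256 \left(- \frac{1}{30815}\right) + 48701 \cdot \frac{1}{45504} = - \frac{11256}{30815} + \frac{48701}{45504} = \frac{988528291}{1402205760}$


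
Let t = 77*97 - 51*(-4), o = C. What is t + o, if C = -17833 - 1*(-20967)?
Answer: 10807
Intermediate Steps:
C = 3134 (C = -17833 + 20967 = 3134)
o = 3134
t = 7673 (t = 7469 + 204 = 7673)
t + o = 7673 + 3134 = 10807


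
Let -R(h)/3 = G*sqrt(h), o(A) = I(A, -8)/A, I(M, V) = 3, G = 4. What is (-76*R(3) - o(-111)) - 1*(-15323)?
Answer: 566952/37 + 912*sqrt(3) ≈ 16903.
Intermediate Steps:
o(A) = 3/A
R(h) = -12*sqrt(h)
(-76*R(3) - o(-111)) - 1*(-15323) = (-(-912)*sqrt(3) - 3/(-111)) - 1*(-15323) = (912*sqrt(3) - 3*(-1)/111) + 15323 = (912*sqrt(3) - 1*(-1/37)) + 15323 = (912*sqrt(3) + 1/37) + 15323 = (1/37 + 912*sqrt(3)) + 15323 = 566952/37 + 912*sqrt(3)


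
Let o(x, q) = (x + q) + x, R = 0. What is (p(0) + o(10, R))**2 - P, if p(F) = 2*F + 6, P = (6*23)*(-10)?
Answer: 2056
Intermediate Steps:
P = -1380 (P = 138*(-10) = -1380)
o(x, q) = q + 2*x (o(x, q) = (q + x) + x = q + 2*x)
p(F) = 6 + 2*F
(p(0) + o(10, R))**2 - P = ((6 + 2*0) + (0 + 2*10))**2 - 1*(-1380) = ((6 + 0) + (0 + 20))**2 + 1380 = (6 + 20)**2 + 1380 = 26**2 + 1380 = 676 + 1380 = 2056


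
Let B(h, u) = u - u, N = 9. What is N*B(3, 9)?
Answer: 0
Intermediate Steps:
B(h, u) = 0
N*B(3, 9) = 9*0 = 0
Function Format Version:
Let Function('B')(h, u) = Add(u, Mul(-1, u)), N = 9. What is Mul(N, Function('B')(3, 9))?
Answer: 0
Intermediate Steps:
Function('B')(h, u) = 0
Mul(N, Function('B')(3, 9)) = Mul(9, 0) = 0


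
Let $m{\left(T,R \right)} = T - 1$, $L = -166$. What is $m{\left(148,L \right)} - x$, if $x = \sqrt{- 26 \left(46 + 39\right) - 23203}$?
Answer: $147 - i \sqrt{25413} \approx 147.0 - 159.41 i$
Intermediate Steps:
$m{\left(T,R \right)} = -1 + T$
$x = i \sqrt{25413}$ ($x = \sqrt{\left(-26\right) 85 - 23203} = \sqrt{-2210 - 23203} = \sqrt{-25413} = i \sqrt{25413} \approx 159.41 i$)
$m{\left(148,L \right)} - x = \left(-1 + 148\right) - i \sqrt{25413} = 147 - i \sqrt{25413}$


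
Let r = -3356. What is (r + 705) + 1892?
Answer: -759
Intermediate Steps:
(r + 705) + 1892 = (-3356 + 705) + 1892 = -2651 + 1892 = -759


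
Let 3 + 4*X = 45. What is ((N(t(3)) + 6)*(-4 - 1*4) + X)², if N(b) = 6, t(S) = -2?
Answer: 29241/4 ≈ 7310.3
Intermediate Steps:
X = 21/2 (X = -¾ + (¼)*45 = -¾ + 45/4 = 21/2 ≈ 10.500)
((N(t(3)) + 6)*(-4 - 1*4) + X)² = ((6 + 6)*(-4 - 1*4) + 21/2)² = (12*(-4 - 4) + 21/2)² = (12*(-8) + 21/2)² = (-96 + 21/2)² = (-171/2)² = 29241/4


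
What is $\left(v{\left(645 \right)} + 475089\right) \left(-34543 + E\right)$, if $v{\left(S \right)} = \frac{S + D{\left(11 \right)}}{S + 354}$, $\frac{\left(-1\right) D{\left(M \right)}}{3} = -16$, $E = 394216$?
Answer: $\frac{6322446609796}{37} \approx 1.7088 \cdot 10^{11}$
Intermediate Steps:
$D{\left(M \right)} = 48$ ($D{\left(M \right)} = \left(-3\right) \left(-16\right) = 48$)
$v{\left(S \right)} = \frac{48 + S}{354 + S}$ ($v{\left(S \right)} = \frac{S + 48}{S + 354} = \frac{48 + S}{354 + S}$)
$\left(v{\left(645 \right)} + 475089\right) \left(-34543 + E\right) = \left(\frac{48 + 645}{354 + 645} + 475089\right) \left(-34543 + 394216\right) = \left(\frac{1}{999} \cdot 693 + 475089\right) 359673 = \left(\frac{77}{111} + 475089\right) 359673 = \frac{52734956}{111} \cdot 359673 = \frac{6322446609796}{37}$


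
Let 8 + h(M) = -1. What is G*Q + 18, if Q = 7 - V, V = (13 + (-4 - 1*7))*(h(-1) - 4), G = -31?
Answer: -1005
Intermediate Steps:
h(M) = -9 (h(M) = -8 - 1 = -9)
V = -26 (V = (13 + (-4 - 1*7))*(-9 - 4) = (13 + (-4 - 7))*(-13) = (13 - 11)*(-13) = 2*(-13) = -26)
Q = 33 (Q = 7 - 1*(-26) = 7 + 26 = 33)
G*Q + 18 = -31*33 + 18 = -1023 + 18 = -1005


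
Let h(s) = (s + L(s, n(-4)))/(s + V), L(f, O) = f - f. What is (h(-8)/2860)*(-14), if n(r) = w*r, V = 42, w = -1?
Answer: 14/12155 ≈ 0.0011518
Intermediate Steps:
n(r) = -r
L(f, O) = 0
h(s) = s/(42 + s) (h(s) = (s + 0)/(s + 42) = s/(42 + s))
(h(-8)/2860)*(-14) = (-8/(42 - 8)/2860)*(-14) = (-8/34*(1/2860))*(-14) = (-8*1/34*(1/2860))*(-14) = -4/17*1/2860*(-14) = -1/12155*(-14) = 14/12155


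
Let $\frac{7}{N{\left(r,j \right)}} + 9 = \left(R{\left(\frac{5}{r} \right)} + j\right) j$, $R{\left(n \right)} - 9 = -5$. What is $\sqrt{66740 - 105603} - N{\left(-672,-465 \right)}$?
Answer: $- \frac{7}{214356} + i \sqrt{38863} \approx -3.2656 \cdot 10^{-5} + 197.14 i$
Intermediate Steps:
$R{\left(n \right)} = 4$ ($R{\left(n \right)} = 9 - 5 = 4$)
$N{\left(r,j \right)} = \frac{7}{-9 + j \left(4 + j\right)}$ ($N{\left(r,j \right)} = \frac{7}{-9 + \left(4 + j\right) j} = \frac{7}{-9 + j \left(4 + j\right)}$)
$\sqrt{66740 - 105603} - N{\left(-672,-465 \right)} = \sqrt{66740 - 105603} - \frac{7}{-9 + \left(-465\right)^{2} + 4 \left(-465\right)} = \sqrt{-38863} - \frac{7}{-9 + 216225 - 1860} = i \sqrt{38863} - \frac{7}{214356} = - \frac{7}{214356} + i \sqrt{38863}$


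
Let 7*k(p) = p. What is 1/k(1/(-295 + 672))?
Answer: 2639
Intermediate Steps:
k(p) = p/7
1/k(1/(-295 + 672)) = 1/(1/(7*(-295 + 672))) = 1/((1/7)/377) = 1/((1/7)*(1/377)) = 1/(1/2639) = 2639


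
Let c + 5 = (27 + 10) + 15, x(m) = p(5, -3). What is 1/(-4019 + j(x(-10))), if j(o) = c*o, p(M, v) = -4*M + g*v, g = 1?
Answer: -1/5100 ≈ -0.00019608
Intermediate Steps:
p(M, v) = v - 4*M (p(M, v) = -4*M + 1*v = -4*M + v = v - 4*M)
x(m) = -23 (x(m) = -3 - 4*5 = -3 - 20 = -23)
c = 47 (c = -5 + ((27 + 10) + 15) = -5 + (37 + 15) = -5 + 52 = 47)
j(o) = 47*o
1/(-4019 + j(x(-10))) = 1/(-4019 + 47*(-23)) = 1/(-4019 - 1081) = 1/(-5100) = -1/5100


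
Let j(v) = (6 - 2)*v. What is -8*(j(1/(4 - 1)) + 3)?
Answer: -104/3 ≈ -34.667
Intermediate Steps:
j(v) = 4*v
-8*(j(1/(4 - 1)) + 3) = -8*(4/(4 - 1) + 3) = -8*(4/3 + 3) = -8*13/3 = -104/3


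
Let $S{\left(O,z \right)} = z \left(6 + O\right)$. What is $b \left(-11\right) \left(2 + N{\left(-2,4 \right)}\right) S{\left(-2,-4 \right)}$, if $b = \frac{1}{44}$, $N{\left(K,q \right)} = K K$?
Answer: $24$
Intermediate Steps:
$N{\left(K,q \right)} = K^{2}$
$b = \frac{1}{44} \approx 0.022727$
$b \left(-11\right) \left(2 + N{\left(-2,4 \right)}\right) S{\left(-2,-4 \right)} = \frac{1}{44} \left(-11\right) \left(2 + \left(-2\right)^{2}\right) \left(- 4 \left(6 - 2\right)\right) = - \frac{\left(2 + 4\right) \left(\left(-4\right) 4\right)}{4} = - \frac{6 \left(-16\right)}{4} = \left(- \frac{1}{4}\right) \left(-96\right) = 24$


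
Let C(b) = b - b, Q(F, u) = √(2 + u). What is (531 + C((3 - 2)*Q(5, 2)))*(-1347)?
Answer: -715257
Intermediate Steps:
C(b) = 0
(531 + C((3 - 2)*Q(5, 2)))*(-1347) = (531 + 0)*(-1347) = 531*(-1347) = -715257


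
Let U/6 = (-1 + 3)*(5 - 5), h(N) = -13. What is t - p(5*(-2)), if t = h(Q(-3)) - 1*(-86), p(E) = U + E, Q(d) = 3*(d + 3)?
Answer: 83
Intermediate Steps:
Q(d) = 9 + 3*d (Q(d) = 3*(3 + d) = 9 + 3*d)
U = 0 (U = 6*((-1 + 3)*(5 - 5)) = 6*(2*0) = 6*0 = 0)
p(E) = E (p(E) = 0 + E = E)
t = 73 (t = -13 - 1*(-86) = -13 + 86 = 73)
t - p(5*(-2)) = 73 - 5*(-2) = 73 - 1*(-10) = 73 + 10 = 83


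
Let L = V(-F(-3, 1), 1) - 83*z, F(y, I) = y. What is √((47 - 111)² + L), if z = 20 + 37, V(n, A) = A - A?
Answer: I*√635 ≈ 25.199*I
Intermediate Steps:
V(n, A) = 0
z = 57
L = -4731 (L = 0 - 83*57 = 0 - 4731 = -4731)
√((47 - 111)² + L) = √((47 - 111)² - 4731) = √((-64)² - 4731) = √(4096 - 4731) = √(-635) = I*√635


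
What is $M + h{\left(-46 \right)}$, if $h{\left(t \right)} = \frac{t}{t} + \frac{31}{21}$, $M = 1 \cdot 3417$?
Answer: $\frac{71809}{21} \approx 3419.5$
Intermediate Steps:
$M = 3417$
$h{\left(t \right)} = \frac{52}{21}$ ($h{\left(t \right)} = 1 + 31 \cdot \frac{1}{21} = 1 + \frac{31}{21} = \frac{52}{21}$)
$M + h{\left(-46 \right)} = 3417 + \frac{52}{21} = \frac{71809}{21}$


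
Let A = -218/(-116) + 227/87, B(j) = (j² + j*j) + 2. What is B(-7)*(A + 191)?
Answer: 1700750/87 ≈ 19549.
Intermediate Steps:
B(j) = 2 + 2*j² (B(j) = (j² + j²) + 2 = 2*j² + 2 = 2 + 2*j²)
A = 781/174 (A = -218*(-1/116) + 227*(1/87) = 109/58 + 227/87 = 781/174 ≈ 4.4885)
B(-7)*(A + 191) = (2 + 2*(-7)²)*(781/174 + 191) = (2 + 2*49)*(34015/174) = (2 + 98)*(34015/174) = 100*(34015/174) = 1700750/87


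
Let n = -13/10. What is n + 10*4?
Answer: 387/10 ≈ 38.700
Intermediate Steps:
n = -13/10 (n = -13*⅒ = -13/10 ≈ -1.3000)
n + 10*4 = -13/10 + 10*4 = -13/10 + 40 = 387/10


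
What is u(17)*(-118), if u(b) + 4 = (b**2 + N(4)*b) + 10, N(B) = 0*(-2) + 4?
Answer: -42834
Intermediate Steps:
N(B) = 4 (N(B) = 0 + 4 = 4)
u(b) = 6 + b**2 + 4*b (u(b) = -4 + ((b**2 + 4*b) + 10) = -4 + (10 + b**2 + 4*b) = 6 + b**2 + 4*b)
u(17)*(-118) = (6 + 17**2 + 4*17)*(-118) = (6 + 289 + 68)*(-118) = 363*(-118) = -42834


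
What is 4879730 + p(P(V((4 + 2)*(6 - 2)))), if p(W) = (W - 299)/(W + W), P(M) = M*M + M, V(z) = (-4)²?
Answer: 2654573093/544 ≈ 4.8797e+6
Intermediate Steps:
V(z) = 16
P(M) = M + M² (P(M) = M² + M = M + M²)
p(W) = (-299 + W)/(2*W) (p(W) = (-299 + W)/((2*W)) = (-299 + W)*(1/(2*W)) = (-299 + W)/(2*W))
4879730 + p(P(V((4 + 2)*(6 - 2)))) = 4879730 + (-299 + 16*(1 + 16))/(2*((16*(1 + 16)))) = 4879730 + (-299 + 16*17)/(2*((16*17))) = 4879730 + (½)*(-299 + 272)/272 = 4879730 + (½)*(1/272)*(-27) = 4879730 - 27/544 = 2654573093/544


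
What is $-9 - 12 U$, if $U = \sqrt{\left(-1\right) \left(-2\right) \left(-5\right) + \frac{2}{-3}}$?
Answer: $-9 - 16 i \sqrt{6} \approx -9.0 - 39.192 i$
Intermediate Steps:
$U = \frac{4 i \sqrt{6}}{3}$ ($U = \sqrt{2 \left(-5\right) + 2 \left(- \frac{1}{3}\right)} = \sqrt{-10 - \frac{2}{3}} = \sqrt{- \frac{32}{3}} = \frac{4 i \sqrt{6}}{3} \approx 3.266 i$)
$-9 - 12 U = -9 - 12 \frac{4 i \sqrt{6}}{3} = -9 - 16 i \sqrt{6}$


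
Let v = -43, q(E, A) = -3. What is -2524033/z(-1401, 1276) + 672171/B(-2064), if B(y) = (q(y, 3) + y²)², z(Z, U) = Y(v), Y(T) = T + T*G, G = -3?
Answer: -15269047078453478237/520253914567938 ≈ -29349.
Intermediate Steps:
Y(T) = -2*T (Y(T) = T + T*(-3) = T - 3*T = -2*T)
z(Z, U) = 86 (z(Z, U) = -2*(-43) = 86)
B(y) = (-3 + y²)²
-2524033/z(-1401, 1276) + 672171/B(-2064) = -2524033/86 + 672171/((-3 + (-2064)²)²) = -2524033*1/86 + 672171/((-3 + 4260096)²) = -2524033/86 + 672171/(4260093²) = -2524033/86 + 672171/18148392368649 = -2524033/86 + 672171*(1/18148392368649) = -2524033/86 + 224057/6049464122883 = -15269047078453478237/520253914567938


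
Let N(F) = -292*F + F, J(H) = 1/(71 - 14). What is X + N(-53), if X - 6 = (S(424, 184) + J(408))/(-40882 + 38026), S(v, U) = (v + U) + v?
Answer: 2511658943/162792 ≈ 15429.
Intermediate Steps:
J(H) = 1/57
S(v, U) = U + 2*v (S(v, U) = (U + v) + v = U + 2*v)
X = 917927/162792 (X = 6 + ((184 + 2*424) + 1/57)/(-40882 + 38026) = 6 + ((184 + 848) + 1/57)/(-2856) = 6 + (1032 + 1/57)*(-1/2856) = 6 + (58825/57)*(-1/2856) = 6 - 58825/162792 = 917927/162792 ≈ 5.6386)
N(F) = -291*F
X + N(-53) = 917927/162792 - 291*(-53) = 917927/162792 + 15423 = 2511658943/162792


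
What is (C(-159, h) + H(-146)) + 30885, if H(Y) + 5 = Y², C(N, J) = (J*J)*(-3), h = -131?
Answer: 713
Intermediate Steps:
C(N, J) = -3*J² (C(N, J) = J²*(-3) = -3*J²)
H(Y) = -5 + Y²
(C(-159, h) + H(-146)) + 30885 = (-3*(-131)² + (-5 + (-146)²)) + 30885 = (-3*17161 + (-5 + 21316)) + 30885 = (-51483 + 21311) + 30885 = -30172 + 30885 = 713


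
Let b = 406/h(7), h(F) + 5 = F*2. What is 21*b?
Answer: 2842/3 ≈ 947.33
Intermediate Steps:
h(F) = -5 + 2*F (h(F) = -5 + F*2 = -5 + 2*F)
b = 406/9 (b = 406/(-5 + 2*7) = 406/(-5 + 14) = 406/9 ≈ 45.111)
21*b = 21*(406/9) = 2842/3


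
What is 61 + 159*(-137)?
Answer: -21722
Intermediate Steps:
61 + 159*(-137) = 61 - 21783 = -21722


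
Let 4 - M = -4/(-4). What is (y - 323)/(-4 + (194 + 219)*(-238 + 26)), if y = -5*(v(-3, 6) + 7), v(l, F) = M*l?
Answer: 313/87560 ≈ 0.0035747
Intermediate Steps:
M = 3 (M = 4 - (-4)/(-4) = 4 - (-4)*(-1)/4 = 4 - 1*1 = 4 - 1 = 3)
v(l, F) = 3*l
y = 10 (y = -5*(3*(-3) + 7) = -5*(-9 + 7) = -5*(-2) = 10)
(y - 323)/(-4 + (194 + 219)*(-238 + 26)) = (10 - 323)/(-4 + (194 + 219)*(-238 + 26)) = -313/(-4 + 413*(-212)) = -313/(-4 - 87556) = -313/(-87560) = -313*(-1/87560) = 313/87560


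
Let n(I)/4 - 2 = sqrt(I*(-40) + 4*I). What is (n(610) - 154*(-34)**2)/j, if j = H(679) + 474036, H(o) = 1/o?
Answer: -120872864/321870445 + 16296*I*sqrt(610)/321870445 ≈ -0.37553 + 0.0012504*I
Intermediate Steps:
n(I) = 8 + 24*sqrt(-I) (n(I) = 8 + 4*sqrt(I*(-40) + 4*I) = 8 + 4*sqrt(-40*I + 4*I) = 8 + 4*sqrt(-36*I) = 8 + 4*(6*sqrt(-I)) = 8 + 24*sqrt(-I))
j = 321870445/679 (j = 1/679 + 474036 = 321870445/679 ≈ 4.7404e+5)
(n(610) - 154*(-34)**2)/j = ((8 + 24*sqrt(-1*610)) - 154*(-34)**2)/(321870445/679) = ((8 + 24*sqrt(-610)) - 154*1156)*(679/321870445) = ((8 + 24*(I*sqrt(610))) - 178024)*(679/321870445) = ((8 + 24*I*sqrt(610)) - 178024)*(679/321870445) = (-178016 + 24*I*sqrt(610))*(679/321870445) = -120872864/321870445 + 16296*I*sqrt(610)/321870445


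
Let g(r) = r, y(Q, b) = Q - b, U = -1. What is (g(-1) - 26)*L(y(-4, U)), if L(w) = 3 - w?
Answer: -162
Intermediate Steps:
(g(-1) - 26)*L(y(-4, U)) = (-1 - 26)*(3 - (-4 - 1*(-1))) = -27*(3 - (-4 + 1)) = -27*(3 - 1*(-3)) = -27*(3 + 3) = -27*6 = -162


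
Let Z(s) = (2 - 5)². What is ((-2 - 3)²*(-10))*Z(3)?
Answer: -2250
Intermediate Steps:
Z(s) = 9 (Z(s) = (-3)² = 9)
((-2 - 3)²*(-10))*Z(3) = ((-2 - 3)²*(-10))*9 = ((-5)²*(-10))*9 = (25*(-10))*9 = -250*9 = -2250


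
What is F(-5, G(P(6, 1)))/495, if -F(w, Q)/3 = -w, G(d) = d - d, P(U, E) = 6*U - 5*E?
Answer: -1/33 ≈ -0.030303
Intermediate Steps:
P(U, E) = -5*E + 6*U
G(d) = 0
F(w, Q) = 3*w (F(w, Q) = -(-3)*w = 3*w)
F(-5, G(P(6, 1)))/495 = (3*(-5))/495 = -15*1/495 = -1/33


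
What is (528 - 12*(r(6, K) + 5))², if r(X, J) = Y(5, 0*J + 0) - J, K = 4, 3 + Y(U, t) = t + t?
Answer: 304704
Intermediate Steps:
Y(U, t) = -3 + 2*t (Y(U, t) = -3 + (t + t) = -3 + 2*t)
r(X, J) = -3 - J (r(X, J) = (-3 + 2*(0*J + 0)) - J = (-3 + 2*(0 + 0)) - J = (-3 + 2*0) - J = (-3 + 0) - J = -3 - J)
(528 - 12*(r(6, K) + 5))² = (528 - 12*((-3 - 1*4) + 5))² = (528 - 12*((-3 - 4) + 5))² = (528 - 12*(-7 + 5))² = (528 - 12*(-2))² = (528 + 24)² = 552² = 304704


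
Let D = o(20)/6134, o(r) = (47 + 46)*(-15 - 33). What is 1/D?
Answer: -3067/2232 ≈ -1.3741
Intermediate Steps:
o(r) = -4464 (o(r) = 93*(-48) = -4464)
D = -2232/3067 (D = -4464/6134 = -4464*1/6134 = -2232/3067 ≈ -0.72775)
1/D = 1/(-2232/3067) = -3067/2232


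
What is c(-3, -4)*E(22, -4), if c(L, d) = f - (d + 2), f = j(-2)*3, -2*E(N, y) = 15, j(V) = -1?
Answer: 15/2 ≈ 7.5000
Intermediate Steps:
E(N, y) = -15/2 (E(N, y) = -½*15 = -15/2)
f = -3 (f = -1*3 = -3)
c(L, d) = -5 - d (c(L, d) = -3 - (d + 2) = -3 - (2 + d) = -3 + (-2 - d) = -5 - d)
c(-3, -4)*E(22, -4) = (-5 - 1*(-4))*(-15/2) = (-5 + 4)*(-15/2) = -1*(-15/2) = 15/2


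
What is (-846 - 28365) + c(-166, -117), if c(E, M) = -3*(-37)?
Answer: -29100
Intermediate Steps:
c(E, M) = 111
(-846 - 28365) + c(-166, -117) = (-846 - 28365) + 111 = -29211 + 111 = -29100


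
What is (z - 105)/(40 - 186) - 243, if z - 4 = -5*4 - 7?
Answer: -17675/73 ≈ -242.12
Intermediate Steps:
z = -23 (z = 4 + (-5*4 - 7) = 4 + (-20 - 7) = 4 - 27 = -23)
(z - 105)/(40 - 186) - 243 = (-23 - 105)/(40 - 186) - 243 = -128/(-146) - 243 = -128*(-1/146) - 243 = 64/73 - 243 = -17675/73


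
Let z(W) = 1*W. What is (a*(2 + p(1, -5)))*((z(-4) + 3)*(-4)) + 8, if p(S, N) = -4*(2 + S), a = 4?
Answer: -152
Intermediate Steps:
z(W) = W
p(S, N) = -8 - 4*S
(a*(2 + p(1, -5)))*((z(-4) + 3)*(-4)) + 8 = (4*(2 + (-8 - 4*1)))*((-4 + 3)*(-4)) + 8 = (4*(2 + (-8 - 4)))*(-1*(-4)) + 8 = (4*(2 - 12))*4 + 8 = (4*(-10))*4 + 8 = -40*4 + 8 = -160 + 8 = -152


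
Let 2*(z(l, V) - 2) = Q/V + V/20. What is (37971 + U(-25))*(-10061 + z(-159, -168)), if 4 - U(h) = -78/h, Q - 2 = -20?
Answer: -2674816120257/7000 ≈ -3.8212e+8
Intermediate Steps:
Q = -18 (Q = 2 - 20 = -18)
U(h) = 4 + 78/h (U(h) = 4 - (-78)/h = 4 + 78/h)
z(l, V) = 2 - 9/V + V/40 (z(l, V) = 2 + (-18/V + V/20)/2 = 2 + (-9/V + V/40) = 2 - 9/V + V/40)
(37971 + U(-25))*(-10061 + z(-159, -168)) = (37971 + (4 + 78/(-25)))*(-10061 + (2 - 9/(-168) + (1/40)*(-168))) = (37971 + (4 + 78*(-1/25)))*(-10061 + (2 - 9*(-1/168) - 21/5)) = (37971 + (4 - 78/25))*(-10061 + (2 + 3/56 - 21/5)) = (37971 + 22/25)*(-10061 - 601/280) = (949297/25)*(-2817681/280) = -2674816120257/7000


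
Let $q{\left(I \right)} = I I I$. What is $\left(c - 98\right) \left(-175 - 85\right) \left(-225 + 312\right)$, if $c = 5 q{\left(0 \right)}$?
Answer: $2216760$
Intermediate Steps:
$q{\left(I \right)} = I^{3}$ ($q{\left(I \right)} = I^{2} I = I^{3}$)
$c = 0$ ($c = 5 \cdot 0^{3} = 5 \cdot 0 = 0$)
$\left(c - 98\right) \left(-175 - 85\right) \left(-225 + 312\right) = \left(0 - 98\right) \left(-175 - 85\right) \left(-225 + 312\right) = \left(-98\right) \left(-260\right) 87 = 25480 \cdot 87 = 2216760$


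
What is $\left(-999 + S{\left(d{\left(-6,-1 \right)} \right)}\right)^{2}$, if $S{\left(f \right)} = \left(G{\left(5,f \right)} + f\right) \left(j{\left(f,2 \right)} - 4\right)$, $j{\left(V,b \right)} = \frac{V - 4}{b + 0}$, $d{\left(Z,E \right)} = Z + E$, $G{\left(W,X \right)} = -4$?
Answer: $\frac{3200521}{4} \approx 8.0013 \cdot 10^{5}$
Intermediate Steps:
$d{\left(Z,E \right)} = E + Z$
$j{\left(V,b \right)} = \frac{-4 + V}{b}$
$S{\left(f \right)} = \left(-6 + \frac{f}{2}\right) \left(-4 + f\right)$ ($S{\left(f \right)} = \left(-4 + f\right) \left(\frac{-4 + f}{2} - 4\right) = \left(-4 + f\right) \left(\left(-2 + \frac{f}{2}\right) - 4\right) = \left(-4 + f\right) \left(-6 + \frac{f}{2}\right) = \left(-6 + \frac{f}{2}\right) \left(-4 + f\right)$)
$\left(-999 + S{\left(d{\left(-6,-1 \right)} \right)}\right)^{2} = \left(-999 + \left(24 + \frac{\left(-1 - 6\right)^{2}}{2} - 8 \left(-1 - 6\right)\right)\right)^{2} = \left(-999 + \left(24 + \frac{\left(-7\right)^{2}}{2} - -56\right)\right)^{2} = \left(-999 + \left(24 + \frac{1}{2} \cdot 49 + 56\right)\right)^{2} = \left(-999 + \left(24 + \frac{49}{2} + 56\right)\right)^{2} = \left(-999 + \frac{209}{2}\right)^{2} = \left(- \frac{1789}{2}\right)^{2} = \frac{3200521}{4}$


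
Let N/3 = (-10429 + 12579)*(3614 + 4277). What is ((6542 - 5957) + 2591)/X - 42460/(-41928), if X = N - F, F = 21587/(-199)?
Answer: 107520807747323/106167090425034 ≈ 1.0128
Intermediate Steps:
F = -21587/199 (F = 21587*(-1/199) = -21587/199 ≈ -108.48)
N = 50896950 (N = 3*((-10429 + 12579)*(3614 + 4277)) = 3*(2150*7891) = 3*16965650 = 50896950)
X = 10128514637/199 (X = 50896950 - 1*(-21587/199) = 50896950 + 21587/199 = 10128514637/199 ≈ 5.0897e+7)
((6542 - 5957) + 2591)/X - 42460/(-41928) = ((6542 - 5957) + 2591)/(10128514637/199) - 42460/(-41928) = (585 + 2591)*(199/10128514637) - 42460*(-1/41928) = 3176*(199/10128514637) + 10615/10482 = 632024/10128514637 + 10615/10482 = 107520807747323/106167090425034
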